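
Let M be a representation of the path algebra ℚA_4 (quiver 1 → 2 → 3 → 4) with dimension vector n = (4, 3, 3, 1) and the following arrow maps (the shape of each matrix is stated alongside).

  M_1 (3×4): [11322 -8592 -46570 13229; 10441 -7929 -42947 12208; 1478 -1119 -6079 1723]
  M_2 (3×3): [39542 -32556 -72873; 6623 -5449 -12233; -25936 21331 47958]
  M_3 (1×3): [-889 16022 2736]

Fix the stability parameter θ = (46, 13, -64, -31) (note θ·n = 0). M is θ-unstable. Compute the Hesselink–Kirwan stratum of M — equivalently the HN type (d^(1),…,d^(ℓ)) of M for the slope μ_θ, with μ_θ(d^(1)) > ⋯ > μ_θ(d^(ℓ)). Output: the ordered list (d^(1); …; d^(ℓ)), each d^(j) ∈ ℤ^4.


Interval decomposition of M: I[1,1], I[1,3]^2, I[1,4].
HN type (ℓ=3): μ^(1)=46; μ^(2)=-5/3; μ^(3)=-9

((1, 0, 0, 0); (2, 2, 2, 0); (1, 1, 1, 1))


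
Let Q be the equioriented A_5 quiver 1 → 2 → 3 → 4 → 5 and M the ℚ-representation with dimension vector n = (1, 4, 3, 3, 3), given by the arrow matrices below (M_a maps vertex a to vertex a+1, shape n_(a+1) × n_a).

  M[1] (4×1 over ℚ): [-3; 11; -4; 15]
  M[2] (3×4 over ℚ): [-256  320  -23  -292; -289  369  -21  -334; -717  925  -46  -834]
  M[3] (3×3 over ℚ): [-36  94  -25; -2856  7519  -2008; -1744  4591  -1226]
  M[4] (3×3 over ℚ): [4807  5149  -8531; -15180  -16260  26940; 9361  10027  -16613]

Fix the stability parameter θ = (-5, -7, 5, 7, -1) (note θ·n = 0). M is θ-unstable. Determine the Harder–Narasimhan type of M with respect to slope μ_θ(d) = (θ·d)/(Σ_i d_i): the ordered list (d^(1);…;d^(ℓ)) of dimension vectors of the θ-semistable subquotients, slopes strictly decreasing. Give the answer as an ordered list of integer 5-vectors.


Via rank(M_{q-1}∘⋯∘M_p): M ≅ I[1,2], I[2,2], I[2,4], I[2,5], I[3,3], I[4,4], I[5,5]^2.
μ_θ-semistable layers: μ^(1)=7; μ^(2)=5; μ^(3)=11/3; μ^(4)=-1; μ^(5)=-6; μ^(6)=-7

((0, 0, 0, 2, 0); (0, 0, 2, 0, 0); (0, 0, 1, 1, 1); (0, 0, 0, 0, 2); (1, 1, 0, 0, 0); (0, 3, 0, 0, 0))


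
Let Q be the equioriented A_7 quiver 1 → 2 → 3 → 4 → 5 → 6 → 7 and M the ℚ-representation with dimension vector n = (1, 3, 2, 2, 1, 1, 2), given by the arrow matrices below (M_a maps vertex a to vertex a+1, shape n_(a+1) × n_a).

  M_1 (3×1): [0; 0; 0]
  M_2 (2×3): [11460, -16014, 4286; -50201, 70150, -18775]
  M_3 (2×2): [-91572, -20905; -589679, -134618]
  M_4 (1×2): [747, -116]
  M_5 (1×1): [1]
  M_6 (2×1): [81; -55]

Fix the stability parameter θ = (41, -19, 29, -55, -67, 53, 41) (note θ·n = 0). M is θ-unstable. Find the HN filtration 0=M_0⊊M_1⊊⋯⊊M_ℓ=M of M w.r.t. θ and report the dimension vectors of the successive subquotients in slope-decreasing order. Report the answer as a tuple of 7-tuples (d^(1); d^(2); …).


Interval decomposition of M: I[1,1], I[2,2], I[2,4], I[2,7], I[7,7].
HN type (ℓ=5): μ^(1)=47; μ^(2)=41; μ^(3)=-13; μ^(4)=-19; μ^(5)=-28

((0, 0, 0, 0, 0, 1, 1); (1, 0, 0, 0, 0, 0, 1); (0, 0, 1, 1, 0, 0, 0); (0, 2, 0, 0, 0, 0, 0); (0, 1, 1, 1, 1, 0, 0))


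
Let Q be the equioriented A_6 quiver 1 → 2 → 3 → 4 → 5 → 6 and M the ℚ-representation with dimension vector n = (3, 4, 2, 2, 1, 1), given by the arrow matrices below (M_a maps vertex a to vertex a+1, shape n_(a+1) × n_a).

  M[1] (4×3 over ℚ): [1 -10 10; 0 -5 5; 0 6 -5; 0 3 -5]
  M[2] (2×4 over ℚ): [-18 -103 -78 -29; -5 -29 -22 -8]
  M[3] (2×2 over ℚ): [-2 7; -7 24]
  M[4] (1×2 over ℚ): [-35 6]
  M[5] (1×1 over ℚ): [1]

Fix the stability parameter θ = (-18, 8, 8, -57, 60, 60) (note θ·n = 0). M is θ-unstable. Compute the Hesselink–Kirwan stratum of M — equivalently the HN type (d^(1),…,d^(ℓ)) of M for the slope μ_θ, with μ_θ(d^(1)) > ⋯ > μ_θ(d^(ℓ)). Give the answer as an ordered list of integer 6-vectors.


Barcode: M ≅ I[1,2], I[1,4], I[1,6], I[2,2]. HN layers by μ_θ (4 steps, strictly decreasing):
  μ^(1)=60; μ^(2)=8; μ^(3)=-41/3; μ^(4)=-18

((0, 0, 0, 0, 1, 1); (0, 2, 0, 0, 0, 0); (0, 2, 2, 2, 0, 0); (3, 0, 0, 0, 0, 0))


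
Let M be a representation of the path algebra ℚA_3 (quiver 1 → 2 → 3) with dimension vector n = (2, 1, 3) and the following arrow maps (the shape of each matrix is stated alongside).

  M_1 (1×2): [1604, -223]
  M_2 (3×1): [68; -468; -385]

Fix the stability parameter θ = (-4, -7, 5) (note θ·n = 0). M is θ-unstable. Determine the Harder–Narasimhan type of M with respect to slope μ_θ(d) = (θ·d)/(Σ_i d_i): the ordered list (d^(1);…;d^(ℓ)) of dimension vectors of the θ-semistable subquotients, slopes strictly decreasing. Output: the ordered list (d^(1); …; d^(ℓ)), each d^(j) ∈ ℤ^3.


Interval decomposition of M: I[1,1], I[1,3], I[3,3]^2.
HN type (ℓ=3): μ^(1)=5; μ^(2)=-4; μ^(3)=-11/2

((0, 0, 3); (1, 0, 0); (1, 1, 0))


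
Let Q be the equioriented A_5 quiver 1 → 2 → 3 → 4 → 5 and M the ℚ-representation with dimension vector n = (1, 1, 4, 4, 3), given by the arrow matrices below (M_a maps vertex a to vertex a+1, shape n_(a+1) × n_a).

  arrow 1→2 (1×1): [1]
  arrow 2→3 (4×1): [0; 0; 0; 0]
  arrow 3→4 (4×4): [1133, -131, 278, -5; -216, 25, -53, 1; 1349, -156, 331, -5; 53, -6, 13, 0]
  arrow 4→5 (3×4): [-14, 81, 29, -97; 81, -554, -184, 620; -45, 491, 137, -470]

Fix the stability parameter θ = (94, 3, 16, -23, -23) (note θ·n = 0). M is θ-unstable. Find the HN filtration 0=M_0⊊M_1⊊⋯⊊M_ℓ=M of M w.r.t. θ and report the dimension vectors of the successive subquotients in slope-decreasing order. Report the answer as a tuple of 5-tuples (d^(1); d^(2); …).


Via rank(M_{q-1}∘⋯∘M_p): M ≅ I[1,2], I[3,3], I[3,5]^3, I[4,4].
μ_θ-semistable layers: μ^(1)=97/2; μ^(2)=16; μ^(3)=-10; μ^(4)=-23

((1, 1, 0, 0, 0); (0, 0, 1, 0, 0); (0, 0, 3, 3, 3); (0, 0, 0, 1, 0))


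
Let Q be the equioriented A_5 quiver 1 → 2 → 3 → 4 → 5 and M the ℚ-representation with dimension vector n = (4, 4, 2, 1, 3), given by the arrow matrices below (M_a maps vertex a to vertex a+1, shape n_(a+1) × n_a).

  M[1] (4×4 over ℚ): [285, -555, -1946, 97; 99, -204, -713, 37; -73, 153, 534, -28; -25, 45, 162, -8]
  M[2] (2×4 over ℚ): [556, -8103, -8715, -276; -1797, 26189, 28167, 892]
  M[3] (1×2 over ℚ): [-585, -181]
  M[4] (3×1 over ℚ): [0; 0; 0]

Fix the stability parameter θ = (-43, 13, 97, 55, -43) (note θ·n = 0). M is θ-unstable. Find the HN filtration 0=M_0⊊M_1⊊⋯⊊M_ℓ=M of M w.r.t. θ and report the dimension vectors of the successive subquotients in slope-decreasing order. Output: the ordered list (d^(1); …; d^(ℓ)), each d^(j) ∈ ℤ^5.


Via rank(M_{q-1}∘⋯∘M_p): M ≅ I[1,1], I[1,2], I[1,3], I[1,4], I[2,2], I[5,5]^3.
μ_θ-semistable layers: μ^(1)=97; μ^(2)=76; μ^(3)=13; μ^(4)=-43

((0, 0, 1, 0, 0); (0, 0, 1, 1, 0); (0, 4, 0, 0, 0); (4, 0, 0, 0, 3))


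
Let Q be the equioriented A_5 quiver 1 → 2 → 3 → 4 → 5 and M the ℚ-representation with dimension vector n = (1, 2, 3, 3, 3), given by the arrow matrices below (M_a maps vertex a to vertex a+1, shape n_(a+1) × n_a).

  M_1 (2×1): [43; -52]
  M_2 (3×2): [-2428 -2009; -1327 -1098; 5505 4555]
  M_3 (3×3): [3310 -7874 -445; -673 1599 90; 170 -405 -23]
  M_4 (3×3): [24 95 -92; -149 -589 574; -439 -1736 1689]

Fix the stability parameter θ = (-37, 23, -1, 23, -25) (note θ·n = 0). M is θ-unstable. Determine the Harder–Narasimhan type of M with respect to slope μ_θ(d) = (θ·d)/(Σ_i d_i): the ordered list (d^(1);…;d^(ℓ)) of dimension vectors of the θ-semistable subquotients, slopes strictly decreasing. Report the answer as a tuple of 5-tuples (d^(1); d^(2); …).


Interval decomposition of M: I[1,5], I[2,5], I[3,5].
HN type (ℓ=3): μ^(1)=5; μ^(2)=-1; μ^(3)=-37

((0, 2, 2, 2, 2); (0, 0, 1, 1, 1); (1, 0, 0, 0, 0))


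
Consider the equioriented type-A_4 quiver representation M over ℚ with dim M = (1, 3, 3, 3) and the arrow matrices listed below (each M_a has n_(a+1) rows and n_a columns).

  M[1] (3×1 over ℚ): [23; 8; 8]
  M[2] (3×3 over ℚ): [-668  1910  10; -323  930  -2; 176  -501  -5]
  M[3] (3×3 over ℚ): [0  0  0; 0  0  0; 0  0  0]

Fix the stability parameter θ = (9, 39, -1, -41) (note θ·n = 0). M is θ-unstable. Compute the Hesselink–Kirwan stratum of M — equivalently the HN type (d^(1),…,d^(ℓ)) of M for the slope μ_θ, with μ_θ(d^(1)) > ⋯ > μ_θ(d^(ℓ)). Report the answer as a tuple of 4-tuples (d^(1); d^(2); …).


Interval decomposition of M: I[1,3], I[2,3]^2, I[4,4]^3.
HN type (ℓ=3): μ^(1)=19; μ^(2)=9; μ^(3)=-41

((0, 3, 3, 0); (1, 0, 0, 0); (0, 0, 0, 3))


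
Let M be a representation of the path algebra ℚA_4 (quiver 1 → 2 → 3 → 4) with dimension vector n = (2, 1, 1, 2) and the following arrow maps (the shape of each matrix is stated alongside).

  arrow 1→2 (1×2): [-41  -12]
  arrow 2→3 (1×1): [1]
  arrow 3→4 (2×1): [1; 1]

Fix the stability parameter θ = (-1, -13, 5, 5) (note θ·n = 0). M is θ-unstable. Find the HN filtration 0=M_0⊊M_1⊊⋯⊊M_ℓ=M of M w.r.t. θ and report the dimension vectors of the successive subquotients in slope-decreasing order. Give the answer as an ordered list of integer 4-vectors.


Interval decomposition of M: I[1,1], I[1,4], I[4,4].
HN type (ℓ=3): μ^(1)=5; μ^(2)=-1; μ^(3)=-7

((0, 0, 1, 2); (1, 0, 0, 0); (1, 1, 0, 0))


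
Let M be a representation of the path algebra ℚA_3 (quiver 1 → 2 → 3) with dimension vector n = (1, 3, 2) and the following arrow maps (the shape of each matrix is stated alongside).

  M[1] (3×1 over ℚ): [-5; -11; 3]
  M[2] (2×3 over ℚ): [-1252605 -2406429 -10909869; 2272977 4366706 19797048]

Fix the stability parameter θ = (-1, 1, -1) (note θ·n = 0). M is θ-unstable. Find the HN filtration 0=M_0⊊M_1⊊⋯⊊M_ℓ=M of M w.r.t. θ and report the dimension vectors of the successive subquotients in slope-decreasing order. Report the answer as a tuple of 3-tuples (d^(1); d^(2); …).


Barcode: M ≅ I[1,3], I[2,2], I[2,3]. HN layers by μ_θ (3 steps, strictly decreasing):
  μ^(1)=1; μ^(2)=0; μ^(3)=-1

((0, 1, 0); (0, 2, 2); (1, 0, 0))


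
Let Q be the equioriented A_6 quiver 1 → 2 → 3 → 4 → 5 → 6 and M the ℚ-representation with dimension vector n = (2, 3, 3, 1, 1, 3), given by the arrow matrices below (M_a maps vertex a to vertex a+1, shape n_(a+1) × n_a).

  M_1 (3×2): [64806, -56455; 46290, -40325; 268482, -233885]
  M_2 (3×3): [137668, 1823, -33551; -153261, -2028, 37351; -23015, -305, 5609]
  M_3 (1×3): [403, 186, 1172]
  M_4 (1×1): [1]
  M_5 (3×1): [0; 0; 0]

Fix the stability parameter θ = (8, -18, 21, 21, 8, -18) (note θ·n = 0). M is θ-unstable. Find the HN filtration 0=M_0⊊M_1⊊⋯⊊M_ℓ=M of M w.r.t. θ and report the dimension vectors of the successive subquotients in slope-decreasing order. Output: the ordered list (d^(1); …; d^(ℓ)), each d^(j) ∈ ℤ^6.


Interval decomposition of M: I[1,1], I[1,3], I[2,3], I[2,5], I[6,6]^3.
HN type (ℓ=5): μ^(1)=21; μ^(2)=50/3; μ^(3)=8; μ^(4)=-5; μ^(5)=-18

((0, 0, 2, 0, 0, 0); (0, 0, 1, 1, 1, 0); (1, 0, 0, 0, 0, 0); (1, 1, 0, 0, 0, 0); (0, 2, 0, 0, 0, 3))


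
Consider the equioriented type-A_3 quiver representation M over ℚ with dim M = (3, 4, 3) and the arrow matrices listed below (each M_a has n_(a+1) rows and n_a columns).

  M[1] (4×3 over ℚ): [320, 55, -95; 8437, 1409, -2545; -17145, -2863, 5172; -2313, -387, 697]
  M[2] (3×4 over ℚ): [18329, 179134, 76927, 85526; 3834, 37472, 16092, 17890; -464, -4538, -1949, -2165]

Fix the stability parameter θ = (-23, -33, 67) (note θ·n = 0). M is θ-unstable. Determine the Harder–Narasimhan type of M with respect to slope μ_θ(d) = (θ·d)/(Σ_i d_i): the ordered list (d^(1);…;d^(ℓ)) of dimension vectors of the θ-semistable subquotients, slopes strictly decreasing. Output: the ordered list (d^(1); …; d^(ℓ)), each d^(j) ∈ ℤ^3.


Interval decomposition of M: I[1,3]^3, I[2,2].
HN type (ℓ=3): μ^(1)=67; μ^(2)=-28; μ^(3)=-33

((0, 0, 3); (3, 3, 0); (0, 1, 0))


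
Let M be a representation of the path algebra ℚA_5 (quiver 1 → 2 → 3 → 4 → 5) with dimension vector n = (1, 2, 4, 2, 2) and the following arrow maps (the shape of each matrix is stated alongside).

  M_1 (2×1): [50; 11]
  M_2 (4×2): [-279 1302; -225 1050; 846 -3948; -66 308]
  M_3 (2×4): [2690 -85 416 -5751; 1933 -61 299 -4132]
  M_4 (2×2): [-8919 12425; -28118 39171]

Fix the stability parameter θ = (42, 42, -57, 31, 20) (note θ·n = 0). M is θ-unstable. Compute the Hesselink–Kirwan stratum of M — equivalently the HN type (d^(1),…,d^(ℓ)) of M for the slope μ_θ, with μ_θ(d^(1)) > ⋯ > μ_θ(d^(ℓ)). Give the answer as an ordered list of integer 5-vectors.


Via rank(M_{q-1}∘⋯∘M_p): M ≅ I[1,5], I[2,2], I[3,3]^2, I[3,5].
μ_θ-semistable layers: μ^(1)=42; μ^(2)=51/2; μ^(3)=9; μ^(4)=-57

((0, 1, 0, 0, 0); (0, 0, 0, 2, 2); (1, 1, 1, 0, 0); (0, 0, 3, 0, 0))


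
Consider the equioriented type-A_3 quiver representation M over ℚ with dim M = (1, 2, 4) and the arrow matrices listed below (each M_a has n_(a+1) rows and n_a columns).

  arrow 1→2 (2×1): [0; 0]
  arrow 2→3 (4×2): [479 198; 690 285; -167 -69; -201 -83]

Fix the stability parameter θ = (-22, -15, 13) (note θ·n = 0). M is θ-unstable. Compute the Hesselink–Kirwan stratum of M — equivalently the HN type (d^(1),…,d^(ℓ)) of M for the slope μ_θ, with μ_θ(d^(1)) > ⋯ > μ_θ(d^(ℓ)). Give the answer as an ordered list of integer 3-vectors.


Interval decomposition of M: I[1,1], I[2,3]^2, I[3,3]^2.
HN type (ℓ=3): μ^(1)=13; μ^(2)=-15; μ^(3)=-22

((0, 0, 4); (0, 2, 0); (1, 0, 0))


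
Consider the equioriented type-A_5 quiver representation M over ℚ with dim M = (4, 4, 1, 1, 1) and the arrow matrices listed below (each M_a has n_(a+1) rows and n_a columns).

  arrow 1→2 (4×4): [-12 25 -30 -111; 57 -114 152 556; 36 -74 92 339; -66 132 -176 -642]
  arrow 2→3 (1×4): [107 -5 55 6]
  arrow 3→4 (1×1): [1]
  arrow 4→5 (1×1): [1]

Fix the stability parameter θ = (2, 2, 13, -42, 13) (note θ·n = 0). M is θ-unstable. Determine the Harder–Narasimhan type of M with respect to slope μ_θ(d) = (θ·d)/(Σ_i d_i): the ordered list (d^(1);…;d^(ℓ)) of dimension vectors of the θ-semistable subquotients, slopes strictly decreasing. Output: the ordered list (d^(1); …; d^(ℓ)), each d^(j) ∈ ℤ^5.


Interval decomposition of M: I[1,1], I[1,2]^2, I[1,5], I[2,2].
HN type (ℓ=3): μ^(1)=13; μ^(2)=2; μ^(3)=-25/4

((0, 0, 0, 0, 1); (3, 3, 0, 0, 0); (1, 1, 1, 1, 0))


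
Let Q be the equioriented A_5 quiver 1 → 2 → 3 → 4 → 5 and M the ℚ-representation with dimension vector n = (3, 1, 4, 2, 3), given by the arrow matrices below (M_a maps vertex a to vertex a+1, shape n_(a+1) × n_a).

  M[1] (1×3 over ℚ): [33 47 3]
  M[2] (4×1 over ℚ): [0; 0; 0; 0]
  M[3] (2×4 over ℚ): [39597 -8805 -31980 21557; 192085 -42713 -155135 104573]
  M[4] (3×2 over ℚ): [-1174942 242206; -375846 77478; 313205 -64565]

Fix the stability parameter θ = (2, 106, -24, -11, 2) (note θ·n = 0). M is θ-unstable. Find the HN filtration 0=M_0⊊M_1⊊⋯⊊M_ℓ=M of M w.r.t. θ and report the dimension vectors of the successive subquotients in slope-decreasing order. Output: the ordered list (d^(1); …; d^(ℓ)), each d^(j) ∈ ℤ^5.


Barcode: M ≅ I[1,1]^2, I[1,2], I[3,3]^2, I[3,4], I[3,5], I[5,5]^2. HN layers by μ_θ (4 steps, strictly decreasing):
  μ^(1)=106; μ^(2)=2; μ^(3)=-11; μ^(4)=-24

((0, 1, 0, 0, 0); (3, 0, 0, 0, 3); (0, 0, 0, 2, 0); (0, 0, 4, 0, 0))


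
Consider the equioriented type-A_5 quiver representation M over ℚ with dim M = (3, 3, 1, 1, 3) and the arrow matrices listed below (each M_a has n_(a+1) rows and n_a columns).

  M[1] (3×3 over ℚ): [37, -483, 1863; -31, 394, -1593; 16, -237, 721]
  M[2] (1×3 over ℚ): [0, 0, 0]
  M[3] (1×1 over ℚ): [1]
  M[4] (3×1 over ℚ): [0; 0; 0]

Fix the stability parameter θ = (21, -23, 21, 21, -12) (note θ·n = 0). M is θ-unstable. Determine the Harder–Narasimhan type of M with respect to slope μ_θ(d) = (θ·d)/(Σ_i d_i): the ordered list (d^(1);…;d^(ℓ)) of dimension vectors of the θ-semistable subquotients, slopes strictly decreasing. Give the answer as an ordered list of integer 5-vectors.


Via rank(M_{q-1}∘⋯∘M_p): M ≅ I[1,2]^3, I[3,4], I[5,5]^3.
μ_θ-semistable layers: μ^(1)=21; μ^(2)=-1; μ^(3)=-12

((0, 0, 1, 1, 0); (3, 3, 0, 0, 0); (0, 0, 0, 0, 3))


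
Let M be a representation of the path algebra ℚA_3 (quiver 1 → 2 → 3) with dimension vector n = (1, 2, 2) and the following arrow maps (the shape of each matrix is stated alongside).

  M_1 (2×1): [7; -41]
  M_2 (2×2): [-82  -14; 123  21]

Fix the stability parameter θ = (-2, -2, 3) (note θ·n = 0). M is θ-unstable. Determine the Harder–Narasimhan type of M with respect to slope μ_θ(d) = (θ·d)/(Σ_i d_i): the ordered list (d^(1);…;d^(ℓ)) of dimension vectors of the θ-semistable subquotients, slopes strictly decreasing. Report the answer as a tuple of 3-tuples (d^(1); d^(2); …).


Interval decomposition of M: I[1,2], I[2,3], I[3,3].
HN type (ℓ=2): μ^(1)=3; μ^(2)=-2

((0, 0, 2); (1, 2, 0))


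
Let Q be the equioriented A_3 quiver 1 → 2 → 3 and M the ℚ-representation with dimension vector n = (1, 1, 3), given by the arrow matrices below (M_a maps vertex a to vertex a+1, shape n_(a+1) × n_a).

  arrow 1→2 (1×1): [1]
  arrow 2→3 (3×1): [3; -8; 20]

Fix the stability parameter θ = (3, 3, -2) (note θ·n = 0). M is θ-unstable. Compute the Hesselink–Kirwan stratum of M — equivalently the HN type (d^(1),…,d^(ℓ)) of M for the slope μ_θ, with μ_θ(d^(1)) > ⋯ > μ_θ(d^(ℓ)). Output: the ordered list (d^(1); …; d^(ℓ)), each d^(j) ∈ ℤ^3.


Barcode: M ≅ I[1,3], I[3,3]^2. HN layers by μ_θ (2 steps, strictly decreasing):
  μ^(1)=4/3; μ^(2)=-2

((1, 1, 1); (0, 0, 2))


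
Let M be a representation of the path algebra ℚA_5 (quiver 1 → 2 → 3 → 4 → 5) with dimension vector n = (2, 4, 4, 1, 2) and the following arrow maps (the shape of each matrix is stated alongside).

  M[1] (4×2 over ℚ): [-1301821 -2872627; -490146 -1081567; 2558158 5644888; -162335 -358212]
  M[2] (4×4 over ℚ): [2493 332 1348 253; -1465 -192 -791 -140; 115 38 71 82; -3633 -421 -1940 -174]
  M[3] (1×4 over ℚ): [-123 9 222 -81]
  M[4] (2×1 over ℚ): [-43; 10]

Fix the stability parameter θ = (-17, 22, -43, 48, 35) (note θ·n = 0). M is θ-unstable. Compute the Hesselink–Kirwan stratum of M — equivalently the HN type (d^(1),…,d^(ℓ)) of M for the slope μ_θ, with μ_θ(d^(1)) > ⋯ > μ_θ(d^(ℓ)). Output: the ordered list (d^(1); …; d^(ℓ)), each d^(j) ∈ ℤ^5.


Via rank(M_{q-1}∘⋯∘M_p): M ≅ I[1,3]^2, I[2,3], I[2,5], I[5,5].
μ_θ-semistable layers: μ^(1)=83/2; μ^(2)=35; μ^(3)=-21/2; μ^(4)=-17

((0, 0, 0, 1, 1); (0, 0, 0, 0, 1); (0, 4, 4, 0, 0); (2, 0, 0, 0, 0))


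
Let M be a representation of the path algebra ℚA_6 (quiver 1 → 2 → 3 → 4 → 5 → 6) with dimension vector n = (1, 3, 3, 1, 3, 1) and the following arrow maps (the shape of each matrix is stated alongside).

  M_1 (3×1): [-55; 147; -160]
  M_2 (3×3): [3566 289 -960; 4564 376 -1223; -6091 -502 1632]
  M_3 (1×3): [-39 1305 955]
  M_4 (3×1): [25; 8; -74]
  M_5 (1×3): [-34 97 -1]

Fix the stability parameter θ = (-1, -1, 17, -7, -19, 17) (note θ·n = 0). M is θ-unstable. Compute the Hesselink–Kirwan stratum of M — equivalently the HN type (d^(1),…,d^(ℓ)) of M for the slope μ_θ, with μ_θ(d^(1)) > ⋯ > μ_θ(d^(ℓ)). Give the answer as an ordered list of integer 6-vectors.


Interval decomposition of M: I[1,5], I[2,3]^2, I[5,5], I[5,6].
HN type (ℓ=4): μ^(1)=17; μ^(2)=-1; μ^(3)=-11/5; μ^(4)=-19

((0, 0, 2, 0, 0, 1); (0, 2, 0, 0, 0, 0); (1, 1, 1, 1, 1, 0); (0, 0, 0, 0, 2, 0))


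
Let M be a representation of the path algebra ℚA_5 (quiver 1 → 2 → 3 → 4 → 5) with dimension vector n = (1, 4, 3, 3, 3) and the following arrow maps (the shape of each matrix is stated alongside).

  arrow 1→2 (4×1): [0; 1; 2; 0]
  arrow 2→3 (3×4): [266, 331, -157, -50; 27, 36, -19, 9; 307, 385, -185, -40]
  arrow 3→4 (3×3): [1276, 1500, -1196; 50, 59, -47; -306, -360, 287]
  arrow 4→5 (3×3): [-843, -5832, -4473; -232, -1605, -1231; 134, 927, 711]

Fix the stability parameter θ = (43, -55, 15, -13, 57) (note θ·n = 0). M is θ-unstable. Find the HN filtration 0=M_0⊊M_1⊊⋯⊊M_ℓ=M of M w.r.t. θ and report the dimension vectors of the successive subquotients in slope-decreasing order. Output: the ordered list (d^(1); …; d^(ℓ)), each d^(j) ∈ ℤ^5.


Barcode: M ≅ I[1,5], I[2,2], I[2,4], I[2,5], I[5,5]. HN layers by μ_θ (4 steps, strictly decreasing):
  μ^(1)=57; μ^(2)=1; μ^(3)=-6; μ^(4)=-55

((0, 0, 0, 0, 3); (0, 0, 3, 3, 0); (1, 1, 0, 0, 0); (0, 3, 0, 0, 0))


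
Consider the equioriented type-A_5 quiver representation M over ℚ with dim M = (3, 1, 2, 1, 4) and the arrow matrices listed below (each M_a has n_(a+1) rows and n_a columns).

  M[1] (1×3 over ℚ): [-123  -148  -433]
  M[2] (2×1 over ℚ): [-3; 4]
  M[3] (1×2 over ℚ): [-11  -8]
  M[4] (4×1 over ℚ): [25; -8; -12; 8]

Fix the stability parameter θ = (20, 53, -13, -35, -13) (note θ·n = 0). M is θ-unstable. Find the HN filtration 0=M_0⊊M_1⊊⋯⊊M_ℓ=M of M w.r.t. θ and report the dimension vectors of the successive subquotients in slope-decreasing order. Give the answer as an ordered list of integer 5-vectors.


Via rank(M_{q-1}∘⋯∘M_p): M ≅ I[1,1]^2, I[1,5], I[3,3], I[5,5]^3.
μ_θ-semistable layers: μ^(1)=20; μ^(2)=12/5; μ^(3)=-13

((2, 0, 0, 0, 0); (1, 1, 1, 1, 1); (0, 0, 1, 0, 3))


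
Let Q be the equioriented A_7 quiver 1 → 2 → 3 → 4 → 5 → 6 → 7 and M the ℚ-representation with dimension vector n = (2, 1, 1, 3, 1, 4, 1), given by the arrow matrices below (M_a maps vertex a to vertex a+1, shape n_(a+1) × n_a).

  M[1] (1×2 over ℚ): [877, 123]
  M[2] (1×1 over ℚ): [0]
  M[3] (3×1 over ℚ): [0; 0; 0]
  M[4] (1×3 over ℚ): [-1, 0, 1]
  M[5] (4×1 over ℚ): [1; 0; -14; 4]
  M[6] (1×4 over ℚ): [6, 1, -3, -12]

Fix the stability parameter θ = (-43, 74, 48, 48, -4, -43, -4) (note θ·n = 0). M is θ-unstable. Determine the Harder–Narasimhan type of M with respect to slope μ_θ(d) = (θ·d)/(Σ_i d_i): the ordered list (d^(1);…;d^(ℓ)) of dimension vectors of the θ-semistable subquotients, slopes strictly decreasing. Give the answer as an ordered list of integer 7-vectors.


Barcode: M ≅ I[1,1], I[1,2], I[3,3], I[4,4]^2, I[4,6], I[6,6]^2, I[6,7]. HN layers by μ_θ (5 steps, strictly decreasing):
  μ^(1)=74; μ^(2)=48; μ^(3)=1/3; μ^(4)=-4; μ^(5)=-43

((0, 1, 0, 0, 0, 0, 0); (0, 0, 1, 2, 0, 0, 0); (0, 0, 0, 1, 1, 1, 0); (0, 0, 0, 0, 0, 0, 1); (2, 0, 0, 0, 0, 3, 0))


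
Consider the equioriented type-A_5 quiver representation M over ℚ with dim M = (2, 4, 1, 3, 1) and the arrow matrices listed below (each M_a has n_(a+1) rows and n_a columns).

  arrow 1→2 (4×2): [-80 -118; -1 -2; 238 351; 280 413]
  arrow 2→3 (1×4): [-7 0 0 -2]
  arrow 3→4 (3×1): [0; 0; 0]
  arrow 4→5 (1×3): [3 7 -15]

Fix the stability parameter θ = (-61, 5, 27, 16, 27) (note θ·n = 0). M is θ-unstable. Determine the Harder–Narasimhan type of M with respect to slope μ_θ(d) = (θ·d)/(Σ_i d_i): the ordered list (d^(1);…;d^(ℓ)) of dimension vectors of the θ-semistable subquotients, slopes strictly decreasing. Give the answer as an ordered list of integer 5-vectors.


Via rank(M_{q-1}∘⋯∘M_p): M ≅ I[1,2]^2, I[2,2], I[2,3], I[4,4]^2, I[4,5].
μ_θ-semistable layers: μ^(1)=27; μ^(2)=16; μ^(3)=5; μ^(4)=-61

((0, 0, 1, 0, 1); (0, 0, 0, 3, 0); (0, 4, 0, 0, 0); (2, 0, 0, 0, 0))


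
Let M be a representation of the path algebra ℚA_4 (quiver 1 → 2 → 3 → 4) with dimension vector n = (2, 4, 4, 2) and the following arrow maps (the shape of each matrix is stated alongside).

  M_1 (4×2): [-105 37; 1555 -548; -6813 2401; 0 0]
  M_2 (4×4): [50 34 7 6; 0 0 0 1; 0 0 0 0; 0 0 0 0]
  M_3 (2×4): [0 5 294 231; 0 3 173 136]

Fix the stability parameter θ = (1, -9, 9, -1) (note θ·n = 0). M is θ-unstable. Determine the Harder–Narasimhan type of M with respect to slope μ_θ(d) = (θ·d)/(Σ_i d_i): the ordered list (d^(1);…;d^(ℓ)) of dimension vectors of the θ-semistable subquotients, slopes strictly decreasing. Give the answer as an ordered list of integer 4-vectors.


Interval decomposition of M: I[1,2], I[1,3], I[2,2], I[2,4], I[3,3], I[3,4].
HN type (ℓ=4): μ^(1)=9; μ^(2)=4; μ^(3)=-4; μ^(4)=-9

((0, 0, 2, 0); (0, 0, 2, 2); (2, 2, 0, 0); (0, 2, 0, 0))


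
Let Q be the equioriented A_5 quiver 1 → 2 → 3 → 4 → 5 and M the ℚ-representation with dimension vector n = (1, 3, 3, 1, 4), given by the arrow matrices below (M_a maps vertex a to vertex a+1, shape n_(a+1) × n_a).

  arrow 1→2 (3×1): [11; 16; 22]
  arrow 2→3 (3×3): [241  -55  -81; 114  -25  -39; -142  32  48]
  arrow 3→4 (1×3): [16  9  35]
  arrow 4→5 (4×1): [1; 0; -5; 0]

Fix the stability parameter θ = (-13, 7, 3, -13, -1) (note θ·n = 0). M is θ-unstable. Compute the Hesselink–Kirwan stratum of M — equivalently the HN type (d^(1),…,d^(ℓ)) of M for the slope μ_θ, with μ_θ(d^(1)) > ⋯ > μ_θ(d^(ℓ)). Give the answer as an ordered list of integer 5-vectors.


Interval decomposition of M: I[1,5], I[2,2], I[2,3], I[3,3], I[5,5]^3.
HN type (ℓ=5): μ^(1)=7; μ^(2)=5; μ^(3)=3; μ^(4)=-1; μ^(5)=-13

((0, 1, 0, 0, 0); (0, 1, 1, 0, 0); (0, 0, 1, 0, 0); (0, 1, 1, 1, 4); (1, 0, 0, 0, 0))


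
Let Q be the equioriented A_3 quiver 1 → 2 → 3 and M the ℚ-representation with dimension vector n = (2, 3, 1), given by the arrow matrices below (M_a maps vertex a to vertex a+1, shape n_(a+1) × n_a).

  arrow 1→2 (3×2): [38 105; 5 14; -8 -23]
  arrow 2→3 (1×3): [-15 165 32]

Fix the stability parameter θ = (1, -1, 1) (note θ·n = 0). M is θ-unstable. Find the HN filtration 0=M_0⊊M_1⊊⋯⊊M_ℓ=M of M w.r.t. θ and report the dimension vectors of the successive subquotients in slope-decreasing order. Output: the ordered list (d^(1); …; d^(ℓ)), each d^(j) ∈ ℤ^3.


Barcode: M ≅ I[1,2], I[1,3], I[2,2]. HN layers by μ_θ (3 steps, strictly decreasing):
  μ^(1)=1; μ^(2)=0; μ^(3)=-1

((0, 0, 1); (2, 2, 0); (0, 1, 0))


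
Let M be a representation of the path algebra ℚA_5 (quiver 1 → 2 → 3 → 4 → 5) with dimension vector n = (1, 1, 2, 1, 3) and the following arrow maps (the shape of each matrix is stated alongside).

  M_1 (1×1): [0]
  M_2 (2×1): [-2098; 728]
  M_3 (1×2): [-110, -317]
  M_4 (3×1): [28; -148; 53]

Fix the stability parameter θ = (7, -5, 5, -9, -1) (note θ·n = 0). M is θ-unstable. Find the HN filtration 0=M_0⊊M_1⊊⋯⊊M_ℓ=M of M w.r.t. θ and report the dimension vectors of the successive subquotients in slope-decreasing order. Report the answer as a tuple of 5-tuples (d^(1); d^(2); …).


Barcode: M ≅ I[1,1], I[2,5], I[3,3], I[5,5]^2. HN layers by μ_θ (5 steps, strictly decreasing):
  μ^(1)=7; μ^(2)=5; μ^(3)=-1; μ^(4)=-2; μ^(5)=-5

((1, 0, 0, 0, 0); (0, 0, 1, 0, 0); (0, 0, 0, 0, 3); (0, 0, 1, 1, 0); (0, 1, 0, 0, 0))


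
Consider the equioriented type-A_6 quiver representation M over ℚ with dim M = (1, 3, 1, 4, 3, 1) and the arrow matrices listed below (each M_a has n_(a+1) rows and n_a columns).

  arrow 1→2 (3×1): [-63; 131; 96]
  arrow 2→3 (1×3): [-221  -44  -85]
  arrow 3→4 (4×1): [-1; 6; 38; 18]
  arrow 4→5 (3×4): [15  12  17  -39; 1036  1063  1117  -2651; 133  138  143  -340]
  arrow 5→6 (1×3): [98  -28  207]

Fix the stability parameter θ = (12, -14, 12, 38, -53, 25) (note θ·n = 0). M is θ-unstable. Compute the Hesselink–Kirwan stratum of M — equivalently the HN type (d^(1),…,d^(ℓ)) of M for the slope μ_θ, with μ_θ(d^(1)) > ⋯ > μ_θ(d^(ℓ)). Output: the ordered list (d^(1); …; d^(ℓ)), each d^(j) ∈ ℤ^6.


Interval decomposition of M: I[1,6], I[2,2]^2, I[4,4], I[4,5]^2.
HN type (ℓ=5): μ^(1)=38; μ^(2)=25; μ^(3)=-1; μ^(4)=-15/2; μ^(5)=-14

((0, 0, 0, 1, 0, 0); (0, 0, 0, 0, 0, 1); (1, 1, 1, 1, 1, 0); (0, 0, 0, 2, 2, 0); (0, 2, 0, 0, 0, 0))


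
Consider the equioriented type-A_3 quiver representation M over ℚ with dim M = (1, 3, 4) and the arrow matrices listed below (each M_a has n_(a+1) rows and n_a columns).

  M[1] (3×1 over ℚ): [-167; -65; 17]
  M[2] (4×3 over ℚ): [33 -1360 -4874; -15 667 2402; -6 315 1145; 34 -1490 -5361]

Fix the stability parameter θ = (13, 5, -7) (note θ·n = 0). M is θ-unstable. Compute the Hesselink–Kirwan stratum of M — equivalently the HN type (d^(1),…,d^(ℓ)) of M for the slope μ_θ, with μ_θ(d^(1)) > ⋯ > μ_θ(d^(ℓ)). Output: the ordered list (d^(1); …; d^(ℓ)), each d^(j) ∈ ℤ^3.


Via rank(M_{q-1}∘⋯∘M_p): M ≅ I[1,3], I[2,3]^2, I[3,3].
μ_θ-semistable layers: μ^(1)=11/3; μ^(2)=-1; μ^(3)=-7

((1, 1, 1); (0, 2, 2); (0, 0, 1))


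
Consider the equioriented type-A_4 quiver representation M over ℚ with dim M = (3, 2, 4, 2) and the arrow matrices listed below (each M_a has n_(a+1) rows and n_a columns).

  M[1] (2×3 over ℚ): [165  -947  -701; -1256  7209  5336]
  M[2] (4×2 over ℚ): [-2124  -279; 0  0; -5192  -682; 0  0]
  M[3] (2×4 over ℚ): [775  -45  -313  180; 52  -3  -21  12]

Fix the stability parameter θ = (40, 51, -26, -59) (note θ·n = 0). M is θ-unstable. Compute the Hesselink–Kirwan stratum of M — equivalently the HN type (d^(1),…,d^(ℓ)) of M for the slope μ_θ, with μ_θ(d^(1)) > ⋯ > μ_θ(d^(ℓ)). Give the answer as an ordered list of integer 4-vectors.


Barcode: M ≅ I[1,1], I[1,2], I[1,4], I[3,3]^2, I[3,4]. HN layers by μ_θ (5 steps, strictly decreasing):
  μ^(1)=51; μ^(2)=40; μ^(3)=3/2; μ^(4)=-26; μ^(5)=-85/2

((0, 1, 0, 0); (2, 0, 0, 0); (1, 1, 1, 1); (0, 0, 2, 0); (0, 0, 1, 1))


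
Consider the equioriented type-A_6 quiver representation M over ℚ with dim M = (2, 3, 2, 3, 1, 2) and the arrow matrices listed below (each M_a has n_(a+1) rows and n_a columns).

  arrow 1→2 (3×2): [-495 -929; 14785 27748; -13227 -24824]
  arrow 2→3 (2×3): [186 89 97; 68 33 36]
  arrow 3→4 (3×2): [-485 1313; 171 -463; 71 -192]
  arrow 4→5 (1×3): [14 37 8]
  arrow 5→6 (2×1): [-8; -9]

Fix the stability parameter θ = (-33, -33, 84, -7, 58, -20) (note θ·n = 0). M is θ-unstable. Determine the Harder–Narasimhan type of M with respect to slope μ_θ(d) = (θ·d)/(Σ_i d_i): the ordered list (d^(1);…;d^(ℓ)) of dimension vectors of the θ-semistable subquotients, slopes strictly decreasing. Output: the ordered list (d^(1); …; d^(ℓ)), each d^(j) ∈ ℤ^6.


Interval decomposition of M: I[1,4], I[1,6], I[2,2], I[4,4], I[6,6].
HN type (ℓ=5): μ^(1)=77/2; μ^(2)=115/4; μ^(3)=-7; μ^(4)=-20; μ^(5)=-33

((0, 0, 1, 1, 0, 0); (0, 0, 1, 1, 1, 1); (0, 0, 0, 1, 0, 0); (0, 0, 0, 0, 0, 1); (2, 3, 0, 0, 0, 0))


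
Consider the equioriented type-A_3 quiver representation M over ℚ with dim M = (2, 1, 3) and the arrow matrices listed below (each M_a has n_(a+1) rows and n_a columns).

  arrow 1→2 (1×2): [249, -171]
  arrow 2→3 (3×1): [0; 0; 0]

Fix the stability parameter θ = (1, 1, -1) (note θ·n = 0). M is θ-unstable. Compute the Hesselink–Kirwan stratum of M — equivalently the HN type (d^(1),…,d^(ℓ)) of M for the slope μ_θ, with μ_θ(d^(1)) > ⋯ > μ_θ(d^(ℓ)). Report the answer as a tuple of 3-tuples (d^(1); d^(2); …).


Barcode: M ≅ I[1,1], I[1,2], I[3,3]^3. HN layers by μ_θ (2 steps, strictly decreasing):
  μ^(1)=1; μ^(2)=-1

((2, 1, 0); (0, 0, 3))


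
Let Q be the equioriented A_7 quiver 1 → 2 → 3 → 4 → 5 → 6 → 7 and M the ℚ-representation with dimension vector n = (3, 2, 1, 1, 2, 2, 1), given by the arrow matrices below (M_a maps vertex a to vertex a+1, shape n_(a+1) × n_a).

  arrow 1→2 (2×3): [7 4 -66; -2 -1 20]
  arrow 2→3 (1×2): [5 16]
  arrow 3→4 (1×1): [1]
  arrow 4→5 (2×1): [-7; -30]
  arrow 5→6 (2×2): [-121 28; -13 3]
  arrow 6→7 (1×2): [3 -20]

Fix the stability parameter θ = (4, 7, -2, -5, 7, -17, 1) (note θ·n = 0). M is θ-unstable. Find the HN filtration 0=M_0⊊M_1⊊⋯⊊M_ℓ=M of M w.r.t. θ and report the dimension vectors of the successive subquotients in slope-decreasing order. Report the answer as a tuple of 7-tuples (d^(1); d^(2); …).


Via rank(M_{q-1}∘⋯∘M_p): M ≅ I[1,1], I[1,2], I[1,7], I[5,6].
μ_θ-semistable layers: μ^(1)=7; μ^(2)=4; μ^(3)=1; μ^(4)=-1; μ^(5)=-5

((0, 1, 0, 0, 0, 0, 0); (2, 0, 0, 0, 0, 0, 0); (0, 0, 0, 0, 0, 0, 1); (1, 1, 1, 1, 1, 1, 0); (0, 0, 0, 0, 1, 1, 0))


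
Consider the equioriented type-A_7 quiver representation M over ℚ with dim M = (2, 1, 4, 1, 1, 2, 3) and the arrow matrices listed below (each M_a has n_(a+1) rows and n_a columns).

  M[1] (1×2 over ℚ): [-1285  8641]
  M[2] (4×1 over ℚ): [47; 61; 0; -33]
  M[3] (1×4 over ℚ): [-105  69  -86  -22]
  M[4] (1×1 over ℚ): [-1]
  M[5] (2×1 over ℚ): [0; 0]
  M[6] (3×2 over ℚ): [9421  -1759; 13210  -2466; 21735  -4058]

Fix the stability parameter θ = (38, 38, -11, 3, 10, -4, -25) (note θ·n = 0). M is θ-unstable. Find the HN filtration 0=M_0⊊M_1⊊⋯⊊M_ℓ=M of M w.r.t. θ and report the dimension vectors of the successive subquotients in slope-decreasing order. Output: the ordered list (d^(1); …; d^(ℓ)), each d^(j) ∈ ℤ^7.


Via rank(M_{q-1}∘⋯∘M_p): M ≅ I[1,1], I[1,3], I[3,3]^2, I[3,5], I[6,7]^2, I[7,7].
μ_θ-semistable layers: μ^(1)=38; μ^(2)=65/3; μ^(3)=10; μ^(4)=3; μ^(5)=-11; μ^(6)=-29/2; μ^(7)=-25

((1, 0, 0, 0, 0, 0, 0); (1, 1, 1, 0, 0, 0, 0); (0, 0, 0, 0, 1, 0, 0); (0, 0, 0, 1, 0, 0, 0); (0, 0, 3, 0, 0, 0, 0); (0, 0, 0, 0, 0, 2, 2); (0, 0, 0, 0, 0, 0, 1))


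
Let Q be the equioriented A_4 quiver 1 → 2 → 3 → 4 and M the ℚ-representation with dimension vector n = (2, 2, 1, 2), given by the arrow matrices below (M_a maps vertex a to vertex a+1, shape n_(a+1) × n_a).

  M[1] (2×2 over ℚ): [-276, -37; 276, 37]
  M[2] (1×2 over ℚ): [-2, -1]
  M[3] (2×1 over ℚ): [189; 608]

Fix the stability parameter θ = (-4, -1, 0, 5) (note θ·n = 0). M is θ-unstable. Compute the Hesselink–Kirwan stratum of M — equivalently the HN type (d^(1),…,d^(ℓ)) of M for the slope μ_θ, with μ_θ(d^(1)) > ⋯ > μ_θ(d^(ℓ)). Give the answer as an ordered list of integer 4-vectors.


Via rank(M_{q-1}∘⋯∘M_p): M ≅ I[1,1], I[1,4], I[2,2], I[4,4].
μ_θ-semistable layers: μ^(1)=5; μ^(2)=0; μ^(3)=-1; μ^(4)=-4

((0, 0, 0, 2); (0, 0, 1, 0); (0, 2, 0, 0); (2, 0, 0, 0))


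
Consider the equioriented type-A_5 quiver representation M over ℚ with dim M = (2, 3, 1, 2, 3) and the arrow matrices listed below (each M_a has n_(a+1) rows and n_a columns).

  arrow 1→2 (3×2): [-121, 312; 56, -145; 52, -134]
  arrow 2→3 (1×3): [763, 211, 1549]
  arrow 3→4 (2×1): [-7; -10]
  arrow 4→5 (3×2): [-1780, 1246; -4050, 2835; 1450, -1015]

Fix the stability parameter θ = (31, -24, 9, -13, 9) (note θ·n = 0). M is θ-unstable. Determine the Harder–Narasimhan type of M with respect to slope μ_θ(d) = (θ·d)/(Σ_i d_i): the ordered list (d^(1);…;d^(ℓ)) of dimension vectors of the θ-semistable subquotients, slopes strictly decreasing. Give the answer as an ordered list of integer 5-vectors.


Via rank(M_{q-1}∘⋯∘M_p): M ≅ I[1,2], I[1,4], I[2,2], I[4,5], I[5,5]^2.
μ_θ-semistable layers: μ^(1)=9; μ^(2)=7/2; μ^(3)=3/4; μ^(4)=-13; μ^(5)=-24

((0, 0, 0, 0, 3); (1, 1, 0, 0, 0); (1, 1, 1, 1, 0); (0, 0, 0, 1, 0); (0, 1, 0, 0, 0))


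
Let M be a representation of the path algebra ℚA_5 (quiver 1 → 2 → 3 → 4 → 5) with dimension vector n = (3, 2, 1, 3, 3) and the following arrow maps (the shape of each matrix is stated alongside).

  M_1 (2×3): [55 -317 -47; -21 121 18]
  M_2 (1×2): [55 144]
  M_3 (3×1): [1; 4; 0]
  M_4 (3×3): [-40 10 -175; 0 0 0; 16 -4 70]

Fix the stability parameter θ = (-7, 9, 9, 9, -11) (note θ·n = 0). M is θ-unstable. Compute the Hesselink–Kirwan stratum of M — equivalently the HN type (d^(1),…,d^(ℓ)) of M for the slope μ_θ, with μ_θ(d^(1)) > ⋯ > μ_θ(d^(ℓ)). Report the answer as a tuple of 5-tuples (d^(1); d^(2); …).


Via rank(M_{q-1}∘⋯∘M_p): M ≅ I[1,1], I[1,2], I[1,4], I[4,4], I[4,5], I[5,5]^2.
μ_θ-semistable layers: μ^(1)=9; μ^(2)=-1; μ^(3)=-7; μ^(4)=-11

((0, 2, 1, 2, 0); (0, 0, 0, 1, 1); (3, 0, 0, 0, 0); (0, 0, 0, 0, 2))


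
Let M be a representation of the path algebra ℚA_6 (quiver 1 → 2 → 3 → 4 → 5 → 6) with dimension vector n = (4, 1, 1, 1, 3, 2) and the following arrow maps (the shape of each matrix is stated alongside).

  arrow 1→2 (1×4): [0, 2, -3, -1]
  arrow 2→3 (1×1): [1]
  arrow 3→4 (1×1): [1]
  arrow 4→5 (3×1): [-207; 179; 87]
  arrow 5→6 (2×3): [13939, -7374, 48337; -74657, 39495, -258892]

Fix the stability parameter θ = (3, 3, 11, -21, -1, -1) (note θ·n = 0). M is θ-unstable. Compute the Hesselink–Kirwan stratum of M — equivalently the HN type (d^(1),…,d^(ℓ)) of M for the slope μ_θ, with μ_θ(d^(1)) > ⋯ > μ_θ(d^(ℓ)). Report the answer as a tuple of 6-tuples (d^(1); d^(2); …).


Via rank(M_{q-1}∘⋯∘M_p): M ≅ I[1,1]^3, I[1,5], I[5,6]^2.
μ_θ-semistable layers: μ^(1)=3; μ^(2)=-1

((3, 0, 0, 0, 0, 0); (1, 1, 1, 1, 3, 2))


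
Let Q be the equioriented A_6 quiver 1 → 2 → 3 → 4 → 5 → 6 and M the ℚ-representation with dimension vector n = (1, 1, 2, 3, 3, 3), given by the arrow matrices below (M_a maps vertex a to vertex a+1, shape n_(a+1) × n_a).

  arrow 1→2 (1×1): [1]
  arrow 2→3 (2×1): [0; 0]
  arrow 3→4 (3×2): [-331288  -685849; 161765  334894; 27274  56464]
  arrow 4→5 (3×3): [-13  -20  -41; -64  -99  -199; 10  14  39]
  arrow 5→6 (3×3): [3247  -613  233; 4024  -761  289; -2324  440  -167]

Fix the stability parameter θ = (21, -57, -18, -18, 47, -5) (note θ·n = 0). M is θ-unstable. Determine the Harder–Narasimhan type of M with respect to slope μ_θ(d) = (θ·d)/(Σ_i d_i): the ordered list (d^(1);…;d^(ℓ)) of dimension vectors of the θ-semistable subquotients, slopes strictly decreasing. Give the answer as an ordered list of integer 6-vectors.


Barcode: M ≅ I[1,2], I[3,6]^2, I[4,6]. HN layers by μ_θ (2 steps, strictly decreasing):
  μ^(1)=21; μ^(2)=-18

((0, 0, 0, 0, 3, 3); (1, 1, 2, 3, 0, 0))


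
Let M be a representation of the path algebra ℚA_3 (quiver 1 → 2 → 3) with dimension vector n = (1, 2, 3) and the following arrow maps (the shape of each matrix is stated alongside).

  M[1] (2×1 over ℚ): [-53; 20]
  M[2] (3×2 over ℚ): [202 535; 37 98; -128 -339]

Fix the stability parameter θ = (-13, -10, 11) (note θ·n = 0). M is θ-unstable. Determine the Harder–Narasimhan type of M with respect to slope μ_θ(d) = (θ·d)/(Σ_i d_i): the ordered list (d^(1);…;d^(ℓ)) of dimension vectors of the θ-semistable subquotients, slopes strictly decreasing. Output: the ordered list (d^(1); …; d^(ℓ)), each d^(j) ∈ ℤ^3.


Interval decomposition of M: I[1,3], I[2,3], I[3,3].
HN type (ℓ=3): μ^(1)=11; μ^(2)=-10; μ^(3)=-13

((0, 0, 3); (0, 2, 0); (1, 0, 0))


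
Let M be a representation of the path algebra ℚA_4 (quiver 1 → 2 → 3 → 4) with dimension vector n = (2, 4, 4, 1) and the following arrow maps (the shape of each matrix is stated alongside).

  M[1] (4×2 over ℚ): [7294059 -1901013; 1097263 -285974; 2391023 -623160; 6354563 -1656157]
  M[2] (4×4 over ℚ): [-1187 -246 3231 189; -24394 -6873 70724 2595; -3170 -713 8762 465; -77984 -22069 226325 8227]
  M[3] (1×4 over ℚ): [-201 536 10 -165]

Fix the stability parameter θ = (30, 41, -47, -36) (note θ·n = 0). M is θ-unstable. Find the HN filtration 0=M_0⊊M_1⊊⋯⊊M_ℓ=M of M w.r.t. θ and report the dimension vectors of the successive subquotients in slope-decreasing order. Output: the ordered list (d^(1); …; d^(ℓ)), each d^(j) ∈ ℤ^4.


Barcode: M ≅ I[1,3], I[1,4], I[2,3]^2. HN layers by μ_θ (2 steps, strictly decreasing):
  μ^(1)=8; μ^(2)=-3

((1, 1, 1, 0); (1, 3, 3, 1))


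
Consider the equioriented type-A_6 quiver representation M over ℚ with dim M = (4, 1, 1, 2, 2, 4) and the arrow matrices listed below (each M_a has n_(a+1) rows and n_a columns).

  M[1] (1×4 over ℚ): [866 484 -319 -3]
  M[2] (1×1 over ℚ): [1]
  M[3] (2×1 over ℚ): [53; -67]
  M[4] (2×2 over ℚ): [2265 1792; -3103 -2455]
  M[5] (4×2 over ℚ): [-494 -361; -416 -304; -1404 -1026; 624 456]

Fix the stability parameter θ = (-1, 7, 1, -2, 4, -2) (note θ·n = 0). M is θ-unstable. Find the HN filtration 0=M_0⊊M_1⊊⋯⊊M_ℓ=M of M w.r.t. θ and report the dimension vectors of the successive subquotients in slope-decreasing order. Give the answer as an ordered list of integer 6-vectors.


Via rank(M_{q-1}∘⋯∘M_p): M ≅ I[1,1]^3, I[1,5], I[4,6], I[6,6]^3.
μ_θ-semistable layers: μ^(1)=4; μ^(2)=2; μ^(3)=1; μ^(4)=-1; μ^(5)=-2

((0, 0, 0, 0, 1, 0); (0, 1, 1, 1, 0, 0); (0, 0, 0, 0, 1, 1); (4, 0, 0, 0, 0, 0); (0, 0, 0, 1, 0, 3))
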